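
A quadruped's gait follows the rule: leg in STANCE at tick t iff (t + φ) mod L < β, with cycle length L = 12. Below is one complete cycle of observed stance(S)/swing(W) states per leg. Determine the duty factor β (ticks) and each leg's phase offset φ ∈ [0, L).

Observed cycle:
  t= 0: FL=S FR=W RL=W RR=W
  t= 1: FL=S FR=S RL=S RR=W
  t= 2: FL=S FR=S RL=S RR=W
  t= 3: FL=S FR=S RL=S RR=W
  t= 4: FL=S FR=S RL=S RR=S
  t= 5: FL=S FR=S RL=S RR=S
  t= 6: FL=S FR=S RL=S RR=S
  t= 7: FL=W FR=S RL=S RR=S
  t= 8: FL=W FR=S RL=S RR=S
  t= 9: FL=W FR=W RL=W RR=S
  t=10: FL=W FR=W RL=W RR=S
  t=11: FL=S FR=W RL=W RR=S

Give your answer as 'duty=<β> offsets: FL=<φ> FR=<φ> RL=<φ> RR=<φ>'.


duty=8 offsets: FL=1 FR=11 RL=11 RR=8

duty β = stance ticks per leg = 8
FL: stance ticks = 8; W→S at t=11 → φ=1
FR: stance ticks = 8; W→S at t=1 → φ=11
RL: stance ticks = 8; W→S at t=1 → φ=11
RR: stance ticks = 8; W→S at t=4 → φ=8


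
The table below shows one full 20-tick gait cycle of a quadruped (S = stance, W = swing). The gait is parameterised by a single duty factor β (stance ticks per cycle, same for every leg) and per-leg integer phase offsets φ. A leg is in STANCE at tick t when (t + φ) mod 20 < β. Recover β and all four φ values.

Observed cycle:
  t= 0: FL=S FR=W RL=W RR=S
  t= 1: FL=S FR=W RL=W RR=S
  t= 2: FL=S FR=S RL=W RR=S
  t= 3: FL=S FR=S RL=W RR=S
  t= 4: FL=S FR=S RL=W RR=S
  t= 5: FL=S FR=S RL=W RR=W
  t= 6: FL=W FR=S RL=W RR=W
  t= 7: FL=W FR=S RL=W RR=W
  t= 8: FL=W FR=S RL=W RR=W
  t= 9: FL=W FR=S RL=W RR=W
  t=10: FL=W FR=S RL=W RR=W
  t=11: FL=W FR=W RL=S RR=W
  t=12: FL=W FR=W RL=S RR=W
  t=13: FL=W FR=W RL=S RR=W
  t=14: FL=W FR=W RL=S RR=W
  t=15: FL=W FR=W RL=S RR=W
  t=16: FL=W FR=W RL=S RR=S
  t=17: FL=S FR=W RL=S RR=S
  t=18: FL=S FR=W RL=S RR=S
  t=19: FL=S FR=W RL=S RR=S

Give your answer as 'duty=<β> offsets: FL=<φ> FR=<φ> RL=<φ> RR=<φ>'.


duty=9 offsets: FL=3 FR=18 RL=9 RR=4

duty β = stance ticks per leg = 9
FL: stance ticks = 9; W→S at t=17 → φ=3
FR: stance ticks = 9; W→S at t=2 → φ=18
RL: stance ticks = 9; W→S at t=11 → φ=9
RR: stance ticks = 9; W→S at t=16 → φ=4


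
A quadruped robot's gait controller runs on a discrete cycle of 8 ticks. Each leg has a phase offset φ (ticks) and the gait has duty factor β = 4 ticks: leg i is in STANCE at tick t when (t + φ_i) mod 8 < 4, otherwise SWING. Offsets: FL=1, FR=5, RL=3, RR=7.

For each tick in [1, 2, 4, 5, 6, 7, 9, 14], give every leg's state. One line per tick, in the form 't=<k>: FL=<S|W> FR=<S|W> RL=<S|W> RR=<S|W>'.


t=1: phase=(2,6,4,0) vs β=4 → FL=S FR=W RL=W RR=S
t=2: phase=(3,7,5,1) vs β=4 → FL=S FR=W RL=W RR=S
t=4: phase=(5,1,7,3) vs β=4 → FL=W FR=S RL=W RR=S
t=5: phase=(6,2,0,4) vs β=4 → FL=W FR=S RL=S RR=W
t=6: phase=(7,3,1,5) vs β=4 → FL=W FR=S RL=S RR=W
t=7: phase=(0,4,2,6) vs β=4 → FL=S FR=W RL=S RR=W
t=9: phase=(2,6,4,0) vs β=4 → FL=S FR=W RL=W RR=S
t=14: phase=(7,3,1,5) vs β=4 → FL=W FR=S RL=S RR=W

t=1: FL=S FR=W RL=W RR=S
t=2: FL=S FR=W RL=W RR=S
t=4: FL=W FR=S RL=W RR=S
t=5: FL=W FR=S RL=S RR=W
t=6: FL=W FR=S RL=S RR=W
t=7: FL=S FR=W RL=S RR=W
t=9: FL=S FR=W RL=W RR=S
t=14: FL=W FR=S RL=S RR=W


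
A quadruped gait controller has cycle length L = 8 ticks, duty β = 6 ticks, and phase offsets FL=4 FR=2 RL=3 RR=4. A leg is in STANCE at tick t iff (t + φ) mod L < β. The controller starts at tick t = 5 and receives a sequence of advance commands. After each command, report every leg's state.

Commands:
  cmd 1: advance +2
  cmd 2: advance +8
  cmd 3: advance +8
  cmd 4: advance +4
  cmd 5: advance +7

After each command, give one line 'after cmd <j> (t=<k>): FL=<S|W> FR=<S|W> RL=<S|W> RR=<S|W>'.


start t=5: FL=S FR=W RL=S RR=S
cmd 1: advance +2 → t=7, phase=(3,1,2,3) → FL=S FR=S RL=S RR=S
cmd 2: advance +8 → t=15, phase=(3,1,2,3) → FL=S FR=S RL=S RR=S
cmd 3: advance +8 → t=23, phase=(3,1,2,3) → FL=S FR=S RL=S RR=S
cmd 4: advance +4 → t=27, phase=(7,5,6,7) → FL=W FR=S RL=W RR=W
cmd 5: advance +7 → t=34, phase=(6,4,5,6) → FL=W FR=S RL=S RR=W

after cmd 1 (t=7): FL=S FR=S RL=S RR=S
after cmd 2 (t=15): FL=S FR=S RL=S RR=S
after cmd 3 (t=23): FL=S FR=S RL=S RR=S
after cmd 4 (t=27): FL=W FR=S RL=W RR=W
after cmd 5 (t=34): FL=W FR=S RL=S RR=W


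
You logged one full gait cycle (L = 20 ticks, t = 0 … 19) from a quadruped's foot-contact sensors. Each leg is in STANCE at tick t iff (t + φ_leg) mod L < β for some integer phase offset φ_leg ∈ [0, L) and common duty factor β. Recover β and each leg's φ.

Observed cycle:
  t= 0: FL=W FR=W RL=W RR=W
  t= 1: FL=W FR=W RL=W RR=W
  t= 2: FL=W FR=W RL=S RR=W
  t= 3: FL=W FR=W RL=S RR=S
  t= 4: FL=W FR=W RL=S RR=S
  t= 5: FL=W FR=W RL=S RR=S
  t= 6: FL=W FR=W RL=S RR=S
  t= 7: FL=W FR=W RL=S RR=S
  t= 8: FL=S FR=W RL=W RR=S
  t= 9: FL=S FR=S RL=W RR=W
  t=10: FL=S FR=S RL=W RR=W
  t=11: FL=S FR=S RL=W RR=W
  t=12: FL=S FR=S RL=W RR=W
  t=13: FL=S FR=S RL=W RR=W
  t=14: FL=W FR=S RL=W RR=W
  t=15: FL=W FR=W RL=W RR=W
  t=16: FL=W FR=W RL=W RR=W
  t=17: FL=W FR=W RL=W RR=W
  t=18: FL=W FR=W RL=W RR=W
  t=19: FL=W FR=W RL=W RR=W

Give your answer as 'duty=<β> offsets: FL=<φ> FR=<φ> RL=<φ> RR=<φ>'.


duty β = stance ticks per leg = 6
FL: stance ticks = 6; W→S at t=8 → φ=12
FR: stance ticks = 6; W→S at t=9 → φ=11
RL: stance ticks = 6; W→S at t=2 → φ=18
RR: stance ticks = 6; W→S at t=3 → φ=17

duty=6 offsets: FL=12 FR=11 RL=18 RR=17


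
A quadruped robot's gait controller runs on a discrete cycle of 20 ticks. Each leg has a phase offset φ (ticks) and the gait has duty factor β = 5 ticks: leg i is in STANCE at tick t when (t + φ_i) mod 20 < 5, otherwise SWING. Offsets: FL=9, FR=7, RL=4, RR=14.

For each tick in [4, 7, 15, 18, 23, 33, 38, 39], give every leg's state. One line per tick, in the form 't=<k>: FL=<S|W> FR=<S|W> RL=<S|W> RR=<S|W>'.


t=4: phase=(13,11,8,18) vs β=5 → FL=W FR=W RL=W RR=W
t=7: phase=(16,14,11,1) vs β=5 → FL=W FR=W RL=W RR=S
t=15: phase=(4,2,19,9) vs β=5 → FL=S FR=S RL=W RR=W
t=18: phase=(7,5,2,12) vs β=5 → FL=W FR=W RL=S RR=W
t=23: phase=(12,10,7,17) vs β=5 → FL=W FR=W RL=W RR=W
t=33: phase=(2,0,17,7) vs β=5 → FL=S FR=S RL=W RR=W
t=38: phase=(7,5,2,12) vs β=5 → FL=W FR=W RL=S RR=W
t=39: phase=(8,6,3,13) vs β=5 → FL=W FR=W RL=S RR=W

t=4: FL=W FR=W RL=W RR=W
t=7: FL=W FR=W RL=W RR=S
t=15: FL=S FR=S RL=W RR=W
t=18: FL=W FR=W RL=S RR=W
t=23: FL=W FR=W RL=W RR=W
t=33: FL=S FR=S RL=W RR=W
t=38: FL=W FR=W RL=S RR=W
t=39: FL=W FR=W RL=S RR=W


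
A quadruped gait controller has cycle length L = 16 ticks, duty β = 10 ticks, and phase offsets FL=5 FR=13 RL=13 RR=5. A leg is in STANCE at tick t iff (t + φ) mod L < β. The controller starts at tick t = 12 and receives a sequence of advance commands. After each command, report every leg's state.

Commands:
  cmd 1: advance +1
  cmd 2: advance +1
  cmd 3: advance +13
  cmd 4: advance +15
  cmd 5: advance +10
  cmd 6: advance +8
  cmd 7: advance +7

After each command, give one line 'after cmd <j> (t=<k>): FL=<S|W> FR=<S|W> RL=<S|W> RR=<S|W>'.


start t=12: FL=S FR=S RL=S RR=S
cmd 1: advance +1 → t=13, phase=(2,10,10,2) → FL=S FR=W RL=W RR=S
cmd 2: advance +1 → t=14, phase=(3,11,11,3) → FL=S FR=W RL=W RR=S
cmd 3: advance +13 → t=27, phase=(0,8,8,0) → FL=S FR=S RL=S RR=S
cmd 4: advance +15 → t=42, phase=(15,7,7,15) → FL=W FR=S RL=S RR=W
cmd 5: advance +10 → t=52, phase=(9,1,1,9) → FL=S FR=S RL=S RR=S
cmd 6: advance +8 → t=60, phase=(1,9,9,1) → FL=S FR=S RL=S RR=S
cmd 7: advance +7 → t=67, phase=(8,0,0,8) → FL=S FR=S RL=S RR=S

after cmd 1 (t=13): FL=S FR=W RL=W RR=S
after cmd 2 (t=14): FL=S FR=W RL=W RR=S
after cmd 3 (t=27): FL=S FR=S RL=S RR=S
after cmd 4 (t=42): FL=W FR=S RL=S RR=W
after cmd 5 (t=52): FL=S FR=S RL=S RR=S
after cmd 6 (t=60): FL=S FR=S RL=S RR=S
after cmd 7 (t=67): FL=S FR=S RL=S RR=S


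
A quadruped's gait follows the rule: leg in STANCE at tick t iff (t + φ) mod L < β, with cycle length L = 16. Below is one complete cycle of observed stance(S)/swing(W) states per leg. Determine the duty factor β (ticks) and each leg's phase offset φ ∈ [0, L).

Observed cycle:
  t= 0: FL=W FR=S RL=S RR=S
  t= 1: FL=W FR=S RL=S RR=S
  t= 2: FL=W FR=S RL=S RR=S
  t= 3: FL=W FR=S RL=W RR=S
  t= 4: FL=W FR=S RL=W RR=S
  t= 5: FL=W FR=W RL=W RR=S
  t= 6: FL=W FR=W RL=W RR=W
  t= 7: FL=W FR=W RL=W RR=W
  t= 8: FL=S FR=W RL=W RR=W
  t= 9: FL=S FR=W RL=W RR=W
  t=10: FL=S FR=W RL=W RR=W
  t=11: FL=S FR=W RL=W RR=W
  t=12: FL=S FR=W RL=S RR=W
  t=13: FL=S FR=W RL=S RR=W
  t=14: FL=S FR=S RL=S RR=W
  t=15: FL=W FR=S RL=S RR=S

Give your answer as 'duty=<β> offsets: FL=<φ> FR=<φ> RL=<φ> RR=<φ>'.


duty β = stance ticks per leg = 7
FL: stance ticks = 7; W→S at t=8 → φ=8
FR: stance ticks = 7; W→S at t=14 → φ=2
RL: stance ticks = 7; W→S at t=12 → φ=4
RR: stance ticks = 7; W→S at t=15 → φ=1

duty=7 offsets: FL=8 FR=2 RL=4 RR=1


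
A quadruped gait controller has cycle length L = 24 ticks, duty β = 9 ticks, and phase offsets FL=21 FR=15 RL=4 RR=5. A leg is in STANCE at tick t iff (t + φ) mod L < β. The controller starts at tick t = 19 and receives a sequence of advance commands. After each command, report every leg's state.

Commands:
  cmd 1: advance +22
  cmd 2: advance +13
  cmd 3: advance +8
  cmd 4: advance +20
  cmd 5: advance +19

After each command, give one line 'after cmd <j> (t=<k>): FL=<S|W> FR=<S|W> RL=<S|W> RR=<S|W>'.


start t=19: FL=W FR=W RL=W RR=S
cmd 1: advance +22 → t=41, phase=(14,8,21,22) → FL=W FR=S RL=W RR=W
cmd 2: advance +13 → t=54, phase=(3,21,10,11) → FL=S FR=W RL=W RR=W
cmd 3: advance +8 → t=62, phase=(11,5,18,19) → FL=W FR=S RL=W RR=W
cmd 4: advance +20 → t=82, phase=(7,1,14,15) → FL=S FR=S RL=W RR=W
cmd 5: advance +19 → t=101, phase=(2,20,9,10) → FL=S FR=W RL=W RR=W

after cmd 1 (t=41): FL=W FR=S RL=W RR=W
after cmd 2 (t=54): FL=S FR=W RL=W RR=W
after cmd 3 (t=62): FL=W FR=S RL=W RR=W
after cmd 4 (t=82): FL=S FR=S RL=W RR=W
after cmd 5 (t=101): FL=S FR=W RL=W RR=W


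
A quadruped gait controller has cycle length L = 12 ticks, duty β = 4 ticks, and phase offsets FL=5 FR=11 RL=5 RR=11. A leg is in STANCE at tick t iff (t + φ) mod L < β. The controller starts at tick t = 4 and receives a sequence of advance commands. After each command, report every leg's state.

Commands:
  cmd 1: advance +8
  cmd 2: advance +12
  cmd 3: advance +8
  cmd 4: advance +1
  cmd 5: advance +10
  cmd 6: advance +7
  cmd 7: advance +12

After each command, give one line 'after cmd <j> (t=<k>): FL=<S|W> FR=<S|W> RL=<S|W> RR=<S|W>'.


after cmd 1 (t=12): FL=W FR=W RL=W RR=W
after cmd 2 (t=24): FL=W FR=W RL=W RR=W
after cmd 3 (t=32): FL=S FR=W RL=S RR=W
after cmd 4 (t=33): FL=S FR=W RL=S RR=W
after cmd 5 (t=43): FL=S FR=W RL=S RR=W
after cmd 6 (t=50): FL=W FR=S RL=W RR=S
after cmd 7 (t=62): FL=W FR=S RL=W RR=S

start t=4: FL=W FR=S RL=W RR=S
cmd 1: advance +8 → t=12, phase=(5,11,5,11) → FL=W FR=W RL=W RR=W
cmd 2: advance +12 → t=24, phase=(5,11,5,11) → FL=W FR=W RL=W RR=W
cmd 3: advance +8 → t=32, phase=(1,7,1,7) → FL=S FR=W RL=S RR=W
cmd 4: advance +1 → t=33, phase=(2,8,2,8) → FL=S FR=W RL=S RR=W
cmd 5: advance +10 → t=43, phase=(0,6,0,6) → FL=S FR=W RL=S RR=W
cmd 6: advance +7 → t=50, phase=(7,1,7,1) → FL=W FR=S RL=W RR=S
cmd 7: advance +12 → t=62, phase=(7,1,7,1) → FL=W FR=S RL=W RR=S


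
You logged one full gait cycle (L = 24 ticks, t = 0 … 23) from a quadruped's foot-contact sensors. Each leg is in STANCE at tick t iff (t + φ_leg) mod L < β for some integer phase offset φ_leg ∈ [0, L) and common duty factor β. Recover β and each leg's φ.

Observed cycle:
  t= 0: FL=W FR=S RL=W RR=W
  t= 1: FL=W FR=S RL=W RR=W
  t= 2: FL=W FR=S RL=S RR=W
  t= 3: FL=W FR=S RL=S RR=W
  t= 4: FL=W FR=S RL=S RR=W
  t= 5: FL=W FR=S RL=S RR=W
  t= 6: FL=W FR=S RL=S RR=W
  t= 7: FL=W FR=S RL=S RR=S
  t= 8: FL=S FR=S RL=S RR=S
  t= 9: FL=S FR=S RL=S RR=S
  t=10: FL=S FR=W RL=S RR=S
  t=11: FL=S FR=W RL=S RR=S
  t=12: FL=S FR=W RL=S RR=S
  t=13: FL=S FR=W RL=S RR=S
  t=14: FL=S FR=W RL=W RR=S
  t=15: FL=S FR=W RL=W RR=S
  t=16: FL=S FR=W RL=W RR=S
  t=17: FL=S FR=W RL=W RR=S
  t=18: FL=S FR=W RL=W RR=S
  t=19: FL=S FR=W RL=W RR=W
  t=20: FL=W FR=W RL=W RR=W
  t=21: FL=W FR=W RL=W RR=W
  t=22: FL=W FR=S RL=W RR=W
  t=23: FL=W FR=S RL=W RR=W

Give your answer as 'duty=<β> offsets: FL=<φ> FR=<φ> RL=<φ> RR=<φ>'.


duty=12 offsets: FL=16 FR=2 RL=22 RR=17

duty β = stance ticks per leg = 12
FL: stance ticks = 12; W→S at t=8 → φ=16
FR: stance ticks = 12; W→S at t=22 → φ=2
RL: stance ticks = 12; W→S at t=2 → φ=22
RR: stance ticks = 12; W→S at t=7 → φ=17


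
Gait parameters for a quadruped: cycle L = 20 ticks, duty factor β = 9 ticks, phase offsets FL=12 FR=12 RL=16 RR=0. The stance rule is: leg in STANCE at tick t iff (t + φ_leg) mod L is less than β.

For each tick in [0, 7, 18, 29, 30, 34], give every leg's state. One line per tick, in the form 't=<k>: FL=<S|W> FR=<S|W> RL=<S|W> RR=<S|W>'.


t=0: phase=(12,12,16,0) vs β=9 → FL=W FR=W RL=W RR=S
t=7: phase=(19,19,3,7) vs β=9 → FL=W FR=W RL=S RR=S
t=18: phase=(10,10,14,18) vs β=9 → FL=W FR=W RL=W RR=W
t=29: phase=(1,1,5,9) vs β=9 → FL=S FR=S RL=S RR=W
t=30: phase=(2,2,6,10) vs β=9 → FL=S FR=S RL=S RR=W
t=34: phase=(6,6,10,14) vs β=9 → FL=S FR=S RL=W RR=W

t=0: FL=W FR=W RL=W RR=S
t=7: FL=W FR=W RL=S RR=S
t=18: FL=W FR=W RL=W RR=W
t=29: FL=S FR=S RL=S RR=W
t=30: FL=S FR=S RL=S RR=W
t=34: FL=S FR=S RL=W RR=W


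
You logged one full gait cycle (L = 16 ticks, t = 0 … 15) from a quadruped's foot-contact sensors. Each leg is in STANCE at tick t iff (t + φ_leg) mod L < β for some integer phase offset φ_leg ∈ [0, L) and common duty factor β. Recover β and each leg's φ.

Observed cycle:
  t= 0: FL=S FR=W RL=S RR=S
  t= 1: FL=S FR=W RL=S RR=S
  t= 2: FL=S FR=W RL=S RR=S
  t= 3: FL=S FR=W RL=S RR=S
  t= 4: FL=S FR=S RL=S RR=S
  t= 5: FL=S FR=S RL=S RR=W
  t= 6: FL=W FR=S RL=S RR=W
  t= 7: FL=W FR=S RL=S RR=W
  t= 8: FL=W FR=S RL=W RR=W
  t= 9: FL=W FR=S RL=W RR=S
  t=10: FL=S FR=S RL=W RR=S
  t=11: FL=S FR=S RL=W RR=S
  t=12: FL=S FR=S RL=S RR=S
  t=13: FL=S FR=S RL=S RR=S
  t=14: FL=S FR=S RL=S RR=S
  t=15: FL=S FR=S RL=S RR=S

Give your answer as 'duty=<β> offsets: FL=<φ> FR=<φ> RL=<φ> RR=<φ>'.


duty β = stance ticks per leg = 12
FL: stance ticks = 12; W→S at t=10 → φ=6
FR: stance ticks = 12; W→S at t=4 → φ=12
RL: stance ticks = 12; W→S at t=12 → φ=4
RR: stance ticks = 12; W→S at t=9 → φ=7

duty=12 offsets: FL=6 FR=12 RL=4 RR=7


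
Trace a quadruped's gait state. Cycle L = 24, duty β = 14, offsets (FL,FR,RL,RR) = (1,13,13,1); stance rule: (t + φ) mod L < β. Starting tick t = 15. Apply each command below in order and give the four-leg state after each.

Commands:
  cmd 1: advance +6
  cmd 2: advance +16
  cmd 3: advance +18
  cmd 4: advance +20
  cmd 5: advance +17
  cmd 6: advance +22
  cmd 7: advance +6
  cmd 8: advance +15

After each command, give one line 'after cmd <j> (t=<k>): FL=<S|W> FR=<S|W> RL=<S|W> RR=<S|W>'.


start t=15: FL=W FR=S RL=S RR=W
cmd 1: advance +6 → t=21, phase=(22,10,10,22) → FL=W FR=S RL=S RR=W
cmd 2: advance +16 → t=37, phase=(14,2,2,14) → FL=W FR=S RL=S RR=W
cmd 3: advance +18 → t=55, phase=(8,20,20,8) → FL=S FR=W RL=W RR=S
cmd 4: advance +20 → t=75, phase=(4,16,16,4) → FL=S FR=W RL=W RR=S
cmd 5: advance +17 → t=92, phase=(21,9,9,21) → FL=W FR=S RL=S RR=W
cmd 6: advance +22 → t=114, phase=(19,7,7,19) → FL=W FR=S RL=S RR=W
cmd 7: advance +6 → t=120, phase=(1,13,13,1) → FL=S FR=S RL=S RR=S
cmd 8: advance +15 → t=135, phase=(16,4,4,16) → FL=W FR=S RL=S RR=W

after cmd 1 (t=21): FL=W FR=S RL=S RR=W
after cmd 2 (t=37): FL=W FR=S RL=S RR=W
after cmd 3 (t=55): FL=S FR=W RL=W RR=S
after cmd 4 (t=75): FL=S FR=W RL=W RR=S
after cmd 5 (t=92): FL=W FR=S RL=S RR=W
after cmd 6 (t=114): FL=W FR=S RL=S RR=W
after cmd 7 (t=120): FL=S FR=S RL=S RR=S
after cmd 8 (t=135): FL=W FR=S RL=S RR=W


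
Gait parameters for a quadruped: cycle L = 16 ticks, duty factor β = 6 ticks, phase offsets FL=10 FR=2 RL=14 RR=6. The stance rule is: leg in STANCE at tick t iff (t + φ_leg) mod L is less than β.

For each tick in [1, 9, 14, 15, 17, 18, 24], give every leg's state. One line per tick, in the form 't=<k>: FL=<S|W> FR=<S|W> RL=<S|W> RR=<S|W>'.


t=1: phase=(11,3,15,7) vs β=6 → FL=W FR=S RL=W RR=W
t=9: phase=(3,11,7,15) vs β=6 → FL=S FR=W RL=W RR=W
t=14: phase=(8,0,12,4) vs β=6 → FL=W FR=S RL=W RR=S
t=15: phase=(9,1,13,5) vs β=6 → FL=W FR=S RL=W RR=S
t=17: phase=(11,3,15,7) vs β=6 → FL=W FR=S RL=W RR=W
t=18: phase=(12,4,0,8) vs β=6 → FL=W FR=S RL=S RR=W
t=24: phase=(2,10,6,14) vs β=6 → FL=S FR=W RL=W RR=W

t=1: FL=W FR=S RL=W RR=W
t=9: FL=S FR=W RL=W RR=W
t=14: FL=W FR=S RL=W RR=S
t=15: FL=W FR=S RL=W RR=S
t=17: FL=W FR=S RL=W RR=W
t=18: FL=W FR=S RL=S RR=W
t=24: FL=S FR=W RL=W RR=W


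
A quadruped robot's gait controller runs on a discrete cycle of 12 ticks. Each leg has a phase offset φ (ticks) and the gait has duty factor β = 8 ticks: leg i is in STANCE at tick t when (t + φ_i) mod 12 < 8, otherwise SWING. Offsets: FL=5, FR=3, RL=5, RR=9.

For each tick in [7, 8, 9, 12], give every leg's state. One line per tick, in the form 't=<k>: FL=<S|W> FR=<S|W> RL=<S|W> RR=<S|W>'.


t=7: FL=S FR=W RL=S RR=S
t=8: FL=S FR=W RL=S RR=S
t=9: FL=S FR=S RL=S RR=S
t=12: FL=S FR=S RL=S RR=W

t=7: phase=(0,10,0,4) vs β=8 → FL=S FR=W RL=S RR=S
t=8: phase=(1,11,1,5) vs β=8 → FL=S FR=W RL=S RR=S
t=9: phase=(2,0,2,6) vs β=8 → FL=S FR=S RL=S RR=S
t=12: phase=(5,3,5,9) vs β=8 → FL=S FR=S RL=S RR=W


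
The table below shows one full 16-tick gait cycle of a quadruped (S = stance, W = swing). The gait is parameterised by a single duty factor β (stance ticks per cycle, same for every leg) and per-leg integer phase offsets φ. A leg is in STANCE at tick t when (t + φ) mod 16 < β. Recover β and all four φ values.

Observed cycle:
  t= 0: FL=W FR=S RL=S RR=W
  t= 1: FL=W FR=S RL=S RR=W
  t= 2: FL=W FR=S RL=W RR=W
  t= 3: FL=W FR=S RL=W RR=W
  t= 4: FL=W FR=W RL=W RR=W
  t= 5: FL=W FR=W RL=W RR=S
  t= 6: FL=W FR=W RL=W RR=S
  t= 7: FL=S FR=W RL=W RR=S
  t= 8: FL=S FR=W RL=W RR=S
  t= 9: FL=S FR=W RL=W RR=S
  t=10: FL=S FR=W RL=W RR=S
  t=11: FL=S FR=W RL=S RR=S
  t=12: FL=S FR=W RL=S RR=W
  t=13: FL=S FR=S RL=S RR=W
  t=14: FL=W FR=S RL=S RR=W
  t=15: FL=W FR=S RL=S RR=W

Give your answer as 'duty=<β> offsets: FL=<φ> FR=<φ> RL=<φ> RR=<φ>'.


duty=7 offsets: FL=9 FR=3 RL=5 RR=11

duty β = stance ticks per leg = 7
FL: stance ticks = 7; W→S at t=7 → φ=9
FR: stance ticks = 7; W→S at t=13 → φ=3
RL: stance ticks = 7; W→S at t=11 → φ=5
RR: stance ticks = 7; W→S at t=5 → φ=11


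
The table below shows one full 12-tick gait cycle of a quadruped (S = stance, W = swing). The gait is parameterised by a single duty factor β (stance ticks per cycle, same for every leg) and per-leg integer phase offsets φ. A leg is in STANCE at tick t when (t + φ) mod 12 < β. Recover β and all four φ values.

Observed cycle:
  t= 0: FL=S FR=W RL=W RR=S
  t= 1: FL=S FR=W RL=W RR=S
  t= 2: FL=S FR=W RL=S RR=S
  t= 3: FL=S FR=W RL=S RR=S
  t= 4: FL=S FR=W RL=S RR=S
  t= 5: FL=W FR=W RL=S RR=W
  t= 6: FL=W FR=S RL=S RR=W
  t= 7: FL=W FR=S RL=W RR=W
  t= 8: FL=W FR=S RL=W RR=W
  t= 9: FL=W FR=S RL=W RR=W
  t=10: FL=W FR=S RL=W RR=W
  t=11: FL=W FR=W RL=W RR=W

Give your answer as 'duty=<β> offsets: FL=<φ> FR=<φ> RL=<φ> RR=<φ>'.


duty=5 offsets: FL=0 FR=6 RL=10 RR=0

duty β = stance ticks per leg = 5
FL: stance ticks = 5; W→S at t=0 → φ=0
FR: stance ticks = 5; W→S at t=6 → φ=6
RL: stance ticks = 5; W→S at t=2 → φ=10
RR: stance ticks = 5; W→S at t=0 → φ=0


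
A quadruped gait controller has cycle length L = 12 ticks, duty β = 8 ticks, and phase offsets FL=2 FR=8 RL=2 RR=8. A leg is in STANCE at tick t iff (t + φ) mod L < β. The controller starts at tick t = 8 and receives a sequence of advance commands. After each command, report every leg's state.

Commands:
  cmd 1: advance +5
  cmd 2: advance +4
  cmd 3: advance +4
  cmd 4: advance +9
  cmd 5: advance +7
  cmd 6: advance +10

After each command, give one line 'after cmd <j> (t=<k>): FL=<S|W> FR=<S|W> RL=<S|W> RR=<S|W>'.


after cmd 1 (t=13): FL=S FR=W RL=S RR=W
after cmd 2 (t=17): FL=S FR=S RL=S RR=S
after cmd 3 (t=21): FL=W FR=S RL=W RR=S
after cmd 4 (t=30): FL=W FR=S RL=W RR=S
after cmd 5 (t=37): FL=S FR=W RL=S RR=W
after cmd 6 (t=47): FL=S FR=S RL=S RR=S

start t=8: FL=W FR=S RL=W RR=S
cmd 1: advance +5 → t=13, phase=(3,9,3,9) → FL=S FR=W RL=S RR=W
cmd 2: advance +4 → t=17, phase=(7,1,7,1) → FL=S FR=S RL=S RR=S
cmd 3: advance +4 → t=21, phase=(11,5,11,5) → FL=W FR=S RL=W RR=S
cmd 4: advance +9 → t=30, phase=(8,2,8,2) → FL=W FR=S RL=W RR=S
cmd 5: advance +7 → t=37, phase=(3,9,3,9) → FL=S FR=W RL=S RR=W
cmd 6: advance +10 → t=47, phase=(1,7,1,7) → FL=S FR=S RL=S RR=S


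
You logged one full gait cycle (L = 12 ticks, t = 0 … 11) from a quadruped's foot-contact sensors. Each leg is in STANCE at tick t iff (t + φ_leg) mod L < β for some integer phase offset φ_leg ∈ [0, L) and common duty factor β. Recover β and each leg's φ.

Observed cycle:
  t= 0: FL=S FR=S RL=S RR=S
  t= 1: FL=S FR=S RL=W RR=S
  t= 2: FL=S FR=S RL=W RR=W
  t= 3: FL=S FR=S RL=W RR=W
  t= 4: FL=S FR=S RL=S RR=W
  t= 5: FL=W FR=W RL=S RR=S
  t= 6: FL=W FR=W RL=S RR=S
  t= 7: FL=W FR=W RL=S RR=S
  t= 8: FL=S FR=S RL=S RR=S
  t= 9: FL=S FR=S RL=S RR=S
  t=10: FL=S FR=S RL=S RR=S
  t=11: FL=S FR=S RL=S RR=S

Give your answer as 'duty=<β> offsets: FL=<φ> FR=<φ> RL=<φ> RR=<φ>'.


duty=9 offsets: FL=4 FR=4 RL=8 RR=7

duty β = stance ticks per leg = 9
FL: stance ticks = 9; W→S at t=8 → φ=4
FR: stance ticks = 9; W→S at t=8 → φ=4
RL: stance ticks = 9; W→S at t=4 → φ=8
RR: stance ticks = 9; W→S at t=5 → φ=7


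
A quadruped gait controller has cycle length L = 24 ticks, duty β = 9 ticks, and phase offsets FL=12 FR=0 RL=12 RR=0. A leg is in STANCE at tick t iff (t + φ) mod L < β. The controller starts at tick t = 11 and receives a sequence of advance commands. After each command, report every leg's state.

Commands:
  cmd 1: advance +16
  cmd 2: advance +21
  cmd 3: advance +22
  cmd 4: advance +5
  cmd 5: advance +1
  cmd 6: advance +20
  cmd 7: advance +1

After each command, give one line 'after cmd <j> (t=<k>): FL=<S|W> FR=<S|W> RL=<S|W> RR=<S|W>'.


start t=11: FL=W FR=W RL=W RR=W
cmd 1: advance +16 → t=27, phase=(15,3,15,3) → FL=W FR=S RL=W RR=S
cmd 2: advance +21 → t=48, phase=(12,0,12,0) → FL=W FR=S RL=W RR=S
cmd 3: advance +22 → t=70, phase=(10,22,10,22) → FL=W FR=W RL=W RR=W
cmd 4: advance +5 → t=75, phase=(15,3,15,3) → FL=W FR=S RL=W RR=S
cmd 5: advance +1 → t=76, phase=(16,4,16,4) → FL=W FR=S RL=W RR=S
cmd 6: advance +20 → t=96, phase=(12,0,12,0) → FL=W FR=S RL=W RR=S
cmd 7: advance +1 → t=97, phase=(13,1,13,1) → FL=W FR=S RL=W RR=S

after cmd 1 (t=27): FL=W FR=S RL=W RR=S
after cmd 2 (t=48): FL=W FR=S RL=W RR=S
after cmd 3 (t=70): FL=W FR=W RL=W RR=W
after cmd 4 (t=75): FL=W FR=S RL=W RR=S
after cmd 5 (t=76): FL=W FR=S RL=W RR=S
after cmd 6 (t=96): FL=W FR=S RL=W RR=S
after cmd 7 (t=97): FL=W FR=S RL=W RR=S


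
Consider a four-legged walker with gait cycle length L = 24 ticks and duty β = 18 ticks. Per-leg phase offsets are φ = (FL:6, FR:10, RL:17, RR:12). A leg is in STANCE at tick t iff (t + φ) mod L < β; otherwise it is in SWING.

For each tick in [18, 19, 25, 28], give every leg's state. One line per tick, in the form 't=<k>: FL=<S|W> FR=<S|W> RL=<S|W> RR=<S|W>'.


t=18: phase=(0,4,11,6) vs β=18 → FL=S FR=S RL=S RR=S
t=19: phase=(1,5,12,7) vs β=18 → FL=S FR=S RL=S RR=S
t=25: phase=(7,11,18,13) vs β=18 → FL=S FR=S RL=W RR=S
t=28: phase=(10,14,21,16) vs β=18 → FL=S FR=S RL=W RR=S

t=18: FL=S FR=S RL=S RR=S
t=19: FL=S FR=S RL=S RR=S
t=25: FL=S FR=S RL=W RR=S
t=28: FL=S FR=S RL=W RR=S


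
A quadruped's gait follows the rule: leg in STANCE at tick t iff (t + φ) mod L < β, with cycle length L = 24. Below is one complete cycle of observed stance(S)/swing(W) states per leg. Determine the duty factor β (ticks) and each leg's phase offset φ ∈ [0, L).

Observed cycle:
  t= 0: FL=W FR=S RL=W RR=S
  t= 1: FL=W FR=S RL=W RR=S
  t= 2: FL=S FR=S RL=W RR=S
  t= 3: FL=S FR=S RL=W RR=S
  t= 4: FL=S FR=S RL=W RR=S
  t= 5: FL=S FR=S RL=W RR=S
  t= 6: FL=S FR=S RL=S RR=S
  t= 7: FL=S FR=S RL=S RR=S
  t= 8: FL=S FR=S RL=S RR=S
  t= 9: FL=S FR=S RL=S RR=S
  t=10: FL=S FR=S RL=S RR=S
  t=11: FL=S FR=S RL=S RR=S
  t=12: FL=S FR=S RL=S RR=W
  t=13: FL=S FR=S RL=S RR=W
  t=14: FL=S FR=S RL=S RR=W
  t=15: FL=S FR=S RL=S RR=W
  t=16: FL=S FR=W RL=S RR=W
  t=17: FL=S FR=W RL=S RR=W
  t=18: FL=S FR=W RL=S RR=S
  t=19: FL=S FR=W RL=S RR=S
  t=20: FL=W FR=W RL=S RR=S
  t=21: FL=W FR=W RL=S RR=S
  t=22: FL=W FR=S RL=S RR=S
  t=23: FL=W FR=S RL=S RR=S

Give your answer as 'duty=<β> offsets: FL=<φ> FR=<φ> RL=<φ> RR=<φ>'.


duty=18 offsets: FL=22 FR=2 RL=18 RR=6

duty β = stance ticks per leg = 18
FL: stance ticks = 18; W→S at t=2 → φ=22
FR: stance ticks = 18; W→S at t=22 → φ=2
RL: stance ticks = 18; W→S at t=6 → φ=18
RR: stance ticks = 18; W→S at t=18 → φ=6


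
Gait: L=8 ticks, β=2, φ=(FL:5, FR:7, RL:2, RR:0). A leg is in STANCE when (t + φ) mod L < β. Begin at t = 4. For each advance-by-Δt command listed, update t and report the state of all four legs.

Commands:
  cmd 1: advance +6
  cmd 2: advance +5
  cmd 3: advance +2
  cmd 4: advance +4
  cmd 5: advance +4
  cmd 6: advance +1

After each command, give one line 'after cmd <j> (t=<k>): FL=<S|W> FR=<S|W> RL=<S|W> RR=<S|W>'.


after cmd 1 (t=10): FL=W FR=S RL=W RR=W
after cmd 2 (t=15): FL=W FR=W RL=S RR=W
after cmd 3 (t=17): FL=W FR=S RL=W RR=S
after cmd 4 (t=21): FL=W FR=W RL=W RR=W
after cmd 5 (t=25): FL=W FR=S RL=W RR=S
after cmd 6 (t=26): FL=W FR=S RL=W RR=W

start t=4: FL=S FR=W RL=W RR=W
cmd 1: advance +6 → t=10, phase=(7,1,4,2) → FL=W FR=S RL=W RR=W
cmd 2: advance +5 → t=15, phase=(4,6,1,7) → FL=W FR=W RL=S RR=W
cmd 3: advance +2 → t=17, phase=(6,0,3,1) → FL=W FR=S RL=W RR=S
cmd 4: advance +4 → t=21, phase=(2,4,7,5) → FL=W FR=W RL=W RR=W
cmd 5: advance +4 → t=25, phase=(6,0,3,1) → FL=W FR=S RL=W RR=S
cmd 6: advance +1 → t=26, phase=(7,1,4,2) → FL=W FR=S RL=W RR=W


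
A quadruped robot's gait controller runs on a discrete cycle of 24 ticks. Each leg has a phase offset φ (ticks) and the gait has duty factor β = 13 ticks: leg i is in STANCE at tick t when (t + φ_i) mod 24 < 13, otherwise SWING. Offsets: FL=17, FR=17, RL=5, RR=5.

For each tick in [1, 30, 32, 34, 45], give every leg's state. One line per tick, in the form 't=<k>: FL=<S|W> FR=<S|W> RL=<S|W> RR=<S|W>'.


t=1: phase=(18,18,6,6) vs β=13 → FL=W FR=W RL=S RR=S
t=30: phase=(23,23,11,11) vs β=13 → FL=W FR=W RL=S RR=S
t=32: phase=(1,1,13,13) vs β=13 → FL=S FR=S RL=W RR=W
t=34: phase=(3,3,15,15) vs β=13 → FL=S FR=S RL=W RR=W
t=45: phase=(14,14,2,2) vs β=13 → FL=W FR=W RL=S RR=S

t=1: FL=W FR=W RL=S RR=S
t=30: FL=W FR=W RL=S RR=S
t=32: FL=S FR=S RL=W RR=W
t=34: FL=S FR=S RL=W RR=W
t=45: FL=W FR=W RL=S RR=S


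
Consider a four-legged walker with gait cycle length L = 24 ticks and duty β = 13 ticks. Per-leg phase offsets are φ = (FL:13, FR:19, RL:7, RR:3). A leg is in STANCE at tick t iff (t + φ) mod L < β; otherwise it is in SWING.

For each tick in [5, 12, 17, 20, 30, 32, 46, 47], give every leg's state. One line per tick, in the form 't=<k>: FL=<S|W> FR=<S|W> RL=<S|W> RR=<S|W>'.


t=5: FL=W FR=S RL=S RR=S
t=12: FL=S FR=S RL=W RR=W
t=17: FL=S FR=S RL=S RR=W
t=20: FL=S FR=W RL=S RR=W
t=30: FL=W FR=S RL=W RR=S
t=32: FL=W FR=S RL=W RR=S
t=46: FL=S FR=W RL=S RR=S
t=47: FL=S FR=W RL=S RR=S

t=5: phase=(18,0,12,8) vs β=13 → FL=W FR=S RL=S RR=S
t=12: phase=(1,7,19,15) vs β=13 → FL=S FR=S RL=W RR=W
t=17: phase=(6,12,0,20) vs β=13 → FL=S FR=S RL=S RR=W
t=20: phase=(9,15,3,23) vs β=13 → FL=S FR=W RL=S RR=W
t=30: phase=(19,1,13,9) vs β=13 → FL=W FR=S RL=W RR=S
t=32: phase=(21,3,15,11) vs β=13 → FL=W FR=S RL=W RR=S
t=46: phase=(11,17,5,1) vs β=13 → FL=S FR=W RL=S RR=S
t=47: phase=(12,18,6,2) vs β=13 → FL=S FR=W RL=S RR=S


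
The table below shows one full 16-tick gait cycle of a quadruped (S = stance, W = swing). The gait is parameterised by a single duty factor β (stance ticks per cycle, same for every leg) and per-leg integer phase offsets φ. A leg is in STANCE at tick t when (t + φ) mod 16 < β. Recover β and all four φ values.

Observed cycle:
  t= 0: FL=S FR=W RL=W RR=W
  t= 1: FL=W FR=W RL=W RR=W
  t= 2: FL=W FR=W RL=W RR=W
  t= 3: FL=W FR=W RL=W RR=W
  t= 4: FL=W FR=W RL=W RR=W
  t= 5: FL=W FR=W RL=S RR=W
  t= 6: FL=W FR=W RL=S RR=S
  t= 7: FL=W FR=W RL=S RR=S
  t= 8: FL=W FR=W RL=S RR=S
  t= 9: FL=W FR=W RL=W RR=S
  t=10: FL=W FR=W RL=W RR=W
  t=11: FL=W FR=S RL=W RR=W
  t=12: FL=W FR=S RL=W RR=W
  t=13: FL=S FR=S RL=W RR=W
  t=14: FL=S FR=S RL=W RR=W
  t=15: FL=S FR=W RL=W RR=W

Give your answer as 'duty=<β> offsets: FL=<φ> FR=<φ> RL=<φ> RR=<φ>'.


duty=4 offsets: FL=3 FR=5 RL=11 RR=10

duty β = stance ticks per leg = 4
FL: stance ticks = 4; W→S at t=13 → φ=3
FR: stance ticks = 4; W→S at t=11 → φ=5
RL: stance ticks = 4; W→S at t=5 → φ=11
RR: stance ticks = 4; W→S at t=6 → φ=10


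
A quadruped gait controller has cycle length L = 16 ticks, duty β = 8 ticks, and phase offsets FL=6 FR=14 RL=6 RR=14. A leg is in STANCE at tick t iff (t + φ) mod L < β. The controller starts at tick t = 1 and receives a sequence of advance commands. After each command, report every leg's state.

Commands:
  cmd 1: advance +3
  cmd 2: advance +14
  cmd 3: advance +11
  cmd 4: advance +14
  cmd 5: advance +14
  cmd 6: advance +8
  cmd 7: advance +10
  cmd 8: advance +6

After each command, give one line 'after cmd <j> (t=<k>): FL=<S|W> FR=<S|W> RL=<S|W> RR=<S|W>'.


after cmd 1 (t=4): FL=W FR=S RL=W RR=S
after cmd 2 (t=18): FL=W FR=S RL=W RR=S
after cmd 3 (t=29): FL=S FR=W RL=S RR=W
after cmd 4 (t=43): FL=S FR=W RL=S RR=W
after cmd 5 (t=57): FL=W FR=S RL=W RR=S
after cmd 6 (t=65): FL=S FR=W RL=S RR=W
after cmd 7 (t=75): FL=S FR=W RL=S RR=W
after cmd 8 (t=81): FL=S FR=W RL=S RR=W

start t=1: FL=S FR=W RL=S RR=W
cmd 1: advance +3 → t=4, phase=(10,2,10,2) → FL=W FR=S RL=W RR=S
cmd 2: advance +14 → t=18, phase=(8,0,8,0) → FL=W FR=S RL=W RR=S
cmd 3: advance +11 → t=29, phase=(3,11,3,11) → FL=S FR=W RL=S RR=W
cmd 4: advance +14 → t=43, phase=(1,9,1,9) → FL=S FR=W RL=S RR=W
cmd 5: advance +14 → t=57, phase=(15,7,15,7) → FL=W FR=S RL=W RR=S
cmd 6: advance +8 → t=65, phase=(7,15,7,15) → FL=S FR=W RL=S RR=W
cmd 7: advance +10 → t=75, phase=(1,9,1,9) → FL=S FR=W RL=S RR=W
cmd 8: advance +6 → t=81, phase=(7,15,7,15) → FL=S FR=W RL=S RR=W


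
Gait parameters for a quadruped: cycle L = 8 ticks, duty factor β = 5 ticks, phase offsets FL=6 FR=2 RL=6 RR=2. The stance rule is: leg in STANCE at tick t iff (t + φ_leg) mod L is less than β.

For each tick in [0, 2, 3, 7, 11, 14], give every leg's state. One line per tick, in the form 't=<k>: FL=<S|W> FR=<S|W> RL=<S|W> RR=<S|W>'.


t=0: FL=W FR=S RL=W RR=S
t=2: FL=S FR=S RL=S RR=S
t=3: FL=S FR=W RL=S RR=W
t=7: FL=W FR=S RL=W RR=S
t=11: FL=S FR=W RL=S RR=W
t=14: FL=S FR=S RL=S RR=S

t=0: phase=(6,2,6,2) vs β=5 → FL=W FR=S RL=W RR=S
t=2: phase=(0,4,0,4) vs β=5 → FL=S FR=S RL=S RR=S
t=3: phase=(1,5,1,5) vs β=5 → FL=S FR=W RL=S RR=W
t=7: phase=(5,1,5,1) vs β=5 → FL=W FR=S RL=W RR=S
t=11: phase=(1,5,1,5) vs β=5 → FL=S FR=W RL=S RR=W
t=14: phase=(4,0,4,0) vs β=5 → FL=S FR=S RL=S RR=S


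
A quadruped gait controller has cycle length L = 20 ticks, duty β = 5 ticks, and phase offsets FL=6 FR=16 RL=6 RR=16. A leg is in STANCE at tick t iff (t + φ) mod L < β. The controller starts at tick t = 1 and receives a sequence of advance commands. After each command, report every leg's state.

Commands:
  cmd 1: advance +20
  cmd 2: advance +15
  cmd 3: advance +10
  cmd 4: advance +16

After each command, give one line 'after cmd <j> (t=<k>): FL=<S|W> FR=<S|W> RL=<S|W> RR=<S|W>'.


after cmd 1 (t=21): FL=W FR=W RL=W RR=W
after cmd 2 (t=36): FL=S FR=W RL=S RR=W
after cmd 3 (t=46): FL=W FR=S RL=W RR=S
after cmd 4 (t=62): FL=W FR=W RL=W RR=W

start t=1: FL=W FR=W RL=W RR=W
cmd 1: advance +20 → t=21, phase=(7,17,7,17) → FL=W FR=W RL=W RR=W
cmd 2: advance +15 → t=36, phase=(2,12,2,12) → FL=S FR=W RL=S RR=W
cmd 3: advance +10 → t=46, phase=(12,2,12,2) → FL=W FR=S RL=W RR=S
cmd 4: advance +16 → t=62, phase=(8,18,8,18) → FL=W FR=W RL=W RR=W


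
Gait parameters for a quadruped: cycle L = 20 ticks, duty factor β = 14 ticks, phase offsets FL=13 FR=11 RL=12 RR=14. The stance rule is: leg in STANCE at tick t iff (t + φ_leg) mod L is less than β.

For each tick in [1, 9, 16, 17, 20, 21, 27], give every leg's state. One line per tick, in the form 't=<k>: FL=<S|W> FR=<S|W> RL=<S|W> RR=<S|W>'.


t=1: FL=W FR=S RL=S RR=W
t=9: FL=S FR=S RL=S RR=S
t=16: FL=S FR=S RL=S RR=S
t=17: FL=S FR=S RL=S RR=S
t=20: FL=S FR=S RL=S RR=W
t=21: FL=W FR=S RL=S RR=W
t=27: FL=S FR=W RL=W RR=S

t=1: phase=(14,12,13,15) vs β=14 → FL=W FR=S RL=S RR=W
t=9: phase=(2,0,1,3) vs β=14 → FL=S FR=S RL=S RR=S
t=16: phase=(9,7,8,10) vs β=14 → FL=S FR=S RL=S RR=S
t=17: phase=(10,8,9,11) vs β=14 → FL=S FR=S RL=S RR=S
t=20: phase=(13,11,12,14) vs β=14 → FL=S FR=S RL=S RR=W
t=21: phase=(14,12,13,15) vs β=14 → FL=W FR=S RL=S RR=W
t=27: phase=(0,18,19,1) vs β=14 → FL=S FR=W RL=W RR=S


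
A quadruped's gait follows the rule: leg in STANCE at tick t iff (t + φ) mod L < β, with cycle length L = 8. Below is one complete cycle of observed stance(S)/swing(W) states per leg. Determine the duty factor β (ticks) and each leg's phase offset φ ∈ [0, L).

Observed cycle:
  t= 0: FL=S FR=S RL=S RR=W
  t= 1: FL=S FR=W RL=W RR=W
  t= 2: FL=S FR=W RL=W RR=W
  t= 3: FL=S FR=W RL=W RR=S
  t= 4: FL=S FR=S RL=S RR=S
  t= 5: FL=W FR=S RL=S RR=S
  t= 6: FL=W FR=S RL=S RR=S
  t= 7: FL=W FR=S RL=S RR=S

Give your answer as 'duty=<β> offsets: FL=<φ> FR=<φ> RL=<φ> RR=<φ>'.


duty=5 offsets: FL=0 FR=4 RL=4 RR=5

duty β = stance ticks per leg = 5
FL: stance ticks = 5; W→S at t=0 → φ=0
FR: stance ticks = 5; W→S at t=4 → φ=4
RL: stance ticks = 5; W→S at t=4 → φ=4
RR: stance ticks = 5; W→S at t=3 → φ=5


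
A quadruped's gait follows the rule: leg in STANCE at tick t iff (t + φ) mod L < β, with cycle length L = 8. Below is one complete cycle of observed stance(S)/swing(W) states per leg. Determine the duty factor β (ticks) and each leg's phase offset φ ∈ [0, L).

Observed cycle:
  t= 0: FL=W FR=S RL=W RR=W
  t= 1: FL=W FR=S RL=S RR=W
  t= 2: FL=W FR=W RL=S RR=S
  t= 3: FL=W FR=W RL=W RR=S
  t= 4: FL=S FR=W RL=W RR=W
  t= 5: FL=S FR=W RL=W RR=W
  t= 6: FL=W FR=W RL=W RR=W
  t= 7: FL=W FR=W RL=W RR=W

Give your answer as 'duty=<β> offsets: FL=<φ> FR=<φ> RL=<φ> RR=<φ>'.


duty=2 offsets: FL=4 FR=0 RL=7 RR=6

duty β = stance ticks per leg = 2
FL: stance ticks = 2; W→S at t=4 → φ=4
FR: stance ticks = 2; W→S at t=0 → φ=0
RL: stance ticks = 2; W→S at t=1 → φ=7
RR: stance ticks = 2; W→S at t=2 → φ=6


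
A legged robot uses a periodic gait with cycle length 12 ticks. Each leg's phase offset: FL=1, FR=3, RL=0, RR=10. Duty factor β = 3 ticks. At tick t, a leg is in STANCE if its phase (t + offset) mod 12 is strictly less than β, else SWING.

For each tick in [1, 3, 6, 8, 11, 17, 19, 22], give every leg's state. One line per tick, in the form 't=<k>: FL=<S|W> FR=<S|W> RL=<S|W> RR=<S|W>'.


t=1: FL=S FR=W RL=S RR=W
t=3: FL=W FR=W RL=W RR=S
t=6: FL=W FR=W RL=W RR=W
t=8: FL=W FR=W RL=W RR=W
t=11: FL=S FR=S RL=W RR=W
t=17: FL=W FR=W RL=W RR=W
t=19: FL=W FR=W RL=W RR=W
t=22: FL=W FR=S RL=W RR=W

t=1: phase=(2,4,1,11) vs β=3 → FL=S FR=W RL=S RR=W
t=3: phase=(4,6,3,1) vs β=3 → FL=W FR=W RL=W RR=S
t=6: phase=(7,9,6,4) vs β=3 → FL=W FR=W RL=W RR=W
t=8: phase=(9,11,8,6) vs β=3 → FL=W FR=W RL=W RR=W
t=11: phase=(0,2,11,9) vs β=3 → FL=S FR=S RL=W RR=W
t=17: phase=(6,8,5,3) vs β=3 → FL=W FR=W RL=W RR=W
t=19: phase=(8,10,7,5) vs β=3 → FL=W FR=W RL=W RR=W
t=22: phase=(11,1,10,8) vs β=3 → FL=W FR=S RL=W RR=W


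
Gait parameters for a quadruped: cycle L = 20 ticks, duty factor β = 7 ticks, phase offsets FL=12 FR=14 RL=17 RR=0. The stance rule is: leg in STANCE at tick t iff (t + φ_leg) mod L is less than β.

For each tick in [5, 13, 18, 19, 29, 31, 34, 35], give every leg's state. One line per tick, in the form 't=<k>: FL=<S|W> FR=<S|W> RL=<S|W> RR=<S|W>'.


t=5: FL=W FR=W RL=S RR=S
t=13: FL=S FR=W RL=W RR=W
t=18: FL=W FR=W RL=W RR=W
t=19: FL=W FR=W RL=W RR=W
t=29: FL=S FR=S RL=S RR=W
t=31: FL=S FR=S RL=W RR=W
t=34: FL=S FR=W RL=W RR=W
t=35: FL=W FR=W RL=W RR=W

t=5: phase=(17,19,2,5) vs β=7 → FL=W FR=W RL=S RR=S
t=13: phase=(5,7,10,13) vs β=7 → FL=S FR=W RL=W RR=W
t=18: phase=(10,12,15,18) vs β=7 → FL=W FR=W RL=W RR=W
t=19: phase=(11,13,16,19) vs β=7 → FL=W FR=W RL=W RR=W
t=29: phase=(1,3,6,9) vs β=7 → FL=S FR=S RL=S RR=W
t=31: phase=(3,5,8,11) vs β=7 → FL=S FR=S RL=W RR=W
t=34: phase=(6,8,11,14) vs β=7 → FL=S FR=W RL=W RR=W
t=35: phase=(7,9,12,15) vs β=7 → FL=W FR=W RL=W RR=W


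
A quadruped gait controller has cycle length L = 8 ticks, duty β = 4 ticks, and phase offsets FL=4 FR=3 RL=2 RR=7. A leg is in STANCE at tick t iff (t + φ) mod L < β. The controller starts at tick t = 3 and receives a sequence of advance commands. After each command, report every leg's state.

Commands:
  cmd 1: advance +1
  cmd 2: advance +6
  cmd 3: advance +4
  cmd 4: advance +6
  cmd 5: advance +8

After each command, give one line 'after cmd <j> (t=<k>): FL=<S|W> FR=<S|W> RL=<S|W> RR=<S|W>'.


after cmd 1 (t=4): FL=S FR=W RL=W RR=S
after cmd 2 (t=10): FL=W FR=W RL=W RR=S
after cmd 3 (t=14): FL=S FR=S RL=S RR=W
after cmd 4 (t=20): FL=S FR=W RL=W RR=S
after cmd 5 (t=28): FL=S FR=W RL=W RR=S

start t=3: FL=W FR=W RL=W RR=S
cmd 1: advance +1 → t=4, phase=(0,7,6,3) → FL=S FR=W RL=W RR=S
cmd 2: advance +6 → t=10, phase=(6,5,4,1) → FL=W FR=W RL=W RR=S
cmd 3: advance +4 → t=14, phase=(2,1,0,5) → FL=S FR=S RL=S RR=W
cmd 4: advance +6 → t=20, phase=(0,7,6,3) → FL=S FR=W RL=W RR=S
cmd 5: advance +8 → t=28, phase=(0,7,6,3) → FL=S FR=W RL=W RR=S


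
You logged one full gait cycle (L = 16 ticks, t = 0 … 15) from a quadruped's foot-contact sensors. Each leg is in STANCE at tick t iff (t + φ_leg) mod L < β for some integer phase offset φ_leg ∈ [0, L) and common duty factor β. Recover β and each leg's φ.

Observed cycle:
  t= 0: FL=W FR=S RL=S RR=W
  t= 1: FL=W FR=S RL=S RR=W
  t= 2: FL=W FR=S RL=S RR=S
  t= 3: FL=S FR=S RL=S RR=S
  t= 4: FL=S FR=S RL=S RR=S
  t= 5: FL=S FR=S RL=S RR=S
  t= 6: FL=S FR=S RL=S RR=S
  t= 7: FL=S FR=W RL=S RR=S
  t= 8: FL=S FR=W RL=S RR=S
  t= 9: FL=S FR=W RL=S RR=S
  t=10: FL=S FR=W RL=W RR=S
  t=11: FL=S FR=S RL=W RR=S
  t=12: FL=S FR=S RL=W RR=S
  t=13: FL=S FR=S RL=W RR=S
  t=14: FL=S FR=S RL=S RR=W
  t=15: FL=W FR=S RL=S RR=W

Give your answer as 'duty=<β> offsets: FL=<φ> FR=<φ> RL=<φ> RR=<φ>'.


duty=12 offsets: FL=13 FR=5 RL=2 RR=14

duty β = stance ticks per leg = 12
FL: stance ticks = 12; W→S at t=3 → φ=13
FR: stance ticks = 12; W→S at t=11 → φ=5
RL: stance ticks = 12; W→S at t=14 → φ=2
RR: stance ticks = 12; W→S at t=2 → φ=14


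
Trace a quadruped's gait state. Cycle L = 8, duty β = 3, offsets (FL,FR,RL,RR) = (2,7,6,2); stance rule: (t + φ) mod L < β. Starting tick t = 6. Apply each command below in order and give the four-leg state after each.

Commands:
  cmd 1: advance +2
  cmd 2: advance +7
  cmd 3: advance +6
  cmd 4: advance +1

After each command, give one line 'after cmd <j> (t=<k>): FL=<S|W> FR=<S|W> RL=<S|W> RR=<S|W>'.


start t=6: FL=S FR=W RL=W RR=S
cmd 1: advance +2 → t=8, phase=(2,7,6,2) → FL=S FR=W RL=W RR=S
cmd 2: advance +7 → t=15, phase=(1,6,5,1) → FL=S FR=W RL=W RR=S
cmd 3: advance +6 → t=21, phase=(7,4,3,7) → FL=W FR=W RL=W RR=W
cmd 4: advance +1 → t=22, phase=(0,5,4,0) → FL=S FR=W RL=W RR=S

after cmd 1 (t=8): FL=S FR=W RL=W RR=S
after cmd 2 (t=15): FL=S FR=W RL=W RR=S
after cmd 3 (t=21): FL=W FR=W RL=W RR=W
after cmd 4 (t=22): FL=S FR=W RL=W RR=S
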